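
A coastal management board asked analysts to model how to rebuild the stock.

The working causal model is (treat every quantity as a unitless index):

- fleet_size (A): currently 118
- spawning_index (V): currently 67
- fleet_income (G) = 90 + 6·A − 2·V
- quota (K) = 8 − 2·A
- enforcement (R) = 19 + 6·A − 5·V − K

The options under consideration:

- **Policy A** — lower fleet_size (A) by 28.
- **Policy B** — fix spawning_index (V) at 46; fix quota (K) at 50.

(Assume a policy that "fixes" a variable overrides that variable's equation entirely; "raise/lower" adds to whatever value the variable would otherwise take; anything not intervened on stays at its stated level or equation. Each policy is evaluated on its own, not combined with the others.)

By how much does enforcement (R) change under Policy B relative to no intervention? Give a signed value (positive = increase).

-173

Baseline:
  A = 118
  V = 67
  K = 8 − 2·118 = -228
  R = 19 + 6·118 − 5·67 − (-228) = 620
Policy B (V := 46, K := 50):
  A = 118
  V = 46
  K = 50
  R = 19 + 6·118 − 5·46 − 50 = 447
Change in R: 447 − 620 = -173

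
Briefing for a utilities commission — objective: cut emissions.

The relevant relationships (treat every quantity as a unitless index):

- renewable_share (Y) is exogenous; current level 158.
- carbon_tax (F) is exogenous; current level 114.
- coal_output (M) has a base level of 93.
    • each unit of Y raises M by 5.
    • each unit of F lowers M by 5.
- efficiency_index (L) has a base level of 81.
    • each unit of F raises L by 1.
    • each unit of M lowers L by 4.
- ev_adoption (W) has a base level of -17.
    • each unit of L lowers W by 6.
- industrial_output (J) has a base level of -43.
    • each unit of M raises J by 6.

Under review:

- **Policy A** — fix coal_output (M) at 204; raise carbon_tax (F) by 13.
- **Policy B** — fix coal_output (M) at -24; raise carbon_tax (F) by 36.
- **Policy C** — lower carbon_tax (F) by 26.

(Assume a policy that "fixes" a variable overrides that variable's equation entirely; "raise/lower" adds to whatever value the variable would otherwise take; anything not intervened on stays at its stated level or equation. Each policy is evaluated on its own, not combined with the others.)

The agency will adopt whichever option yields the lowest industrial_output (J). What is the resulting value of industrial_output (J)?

Policy A (M := 204, F + 13):
  Y = 158
  F = 114 + 13 = 127
  M = 204
  J = -43 + 6·204 = 1181
Policy B (M := -24, F + 36):
  Y = 158
  F = 114 + 36 = 150
  M = -24
  J = -43 + 6·(-24) = -187
Policy C (F − 26):
  Y = 158
  F = 114 − 26 = 88
  M = 93 + 5·158 − 5·88 = 443
  J = -43 + 6·443 = 2615
Comparing — Policy A: J=1181, Policy B: J=-187, Policy C: J=2615. Lowest is -187 (Policy B).

-187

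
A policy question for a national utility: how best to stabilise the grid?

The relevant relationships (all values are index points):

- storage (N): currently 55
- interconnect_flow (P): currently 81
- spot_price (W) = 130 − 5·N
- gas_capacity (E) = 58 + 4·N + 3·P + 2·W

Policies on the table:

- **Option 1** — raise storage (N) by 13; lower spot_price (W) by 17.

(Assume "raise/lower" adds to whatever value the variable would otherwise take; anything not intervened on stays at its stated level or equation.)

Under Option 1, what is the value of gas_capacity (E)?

119

Option 1 (N + 13, W − 17):
  N = 55 + 13 = 68
  P = 81
  W = 130 − 5·68 (−17 from intervention) = -227
  E = 58 + 4·68 + 3·81 + 2·(-227) = 119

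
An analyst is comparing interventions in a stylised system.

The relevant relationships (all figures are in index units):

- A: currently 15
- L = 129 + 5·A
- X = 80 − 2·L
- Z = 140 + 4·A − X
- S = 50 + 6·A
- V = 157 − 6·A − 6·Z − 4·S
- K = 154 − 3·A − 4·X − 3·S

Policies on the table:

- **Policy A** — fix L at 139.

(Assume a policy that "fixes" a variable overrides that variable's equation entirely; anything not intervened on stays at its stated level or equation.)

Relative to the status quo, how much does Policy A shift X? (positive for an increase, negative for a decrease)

130

Baseline:
  A = 15
  L = 129 + 5·15 = 204
  X = 80 − 2·204 = -328
Policy A (L := 139):
  A = 15
  L = 139
  X = 80 − 2·139 = -198
Change in X: -198 − (-328) = 130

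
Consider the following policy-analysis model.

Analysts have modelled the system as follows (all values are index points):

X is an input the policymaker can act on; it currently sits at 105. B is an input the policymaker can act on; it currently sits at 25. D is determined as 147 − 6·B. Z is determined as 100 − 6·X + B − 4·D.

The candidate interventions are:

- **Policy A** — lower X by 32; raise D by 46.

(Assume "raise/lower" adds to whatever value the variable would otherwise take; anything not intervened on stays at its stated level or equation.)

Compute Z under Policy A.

Policy A (X − 32, D + 46):
  X = 105 − 32 = 73
  B = 25
  D = 147 − 6·25 (+46 from intervention) = 43
  Z = 100 − 6·73 + 25 − 4·43 = -485

-485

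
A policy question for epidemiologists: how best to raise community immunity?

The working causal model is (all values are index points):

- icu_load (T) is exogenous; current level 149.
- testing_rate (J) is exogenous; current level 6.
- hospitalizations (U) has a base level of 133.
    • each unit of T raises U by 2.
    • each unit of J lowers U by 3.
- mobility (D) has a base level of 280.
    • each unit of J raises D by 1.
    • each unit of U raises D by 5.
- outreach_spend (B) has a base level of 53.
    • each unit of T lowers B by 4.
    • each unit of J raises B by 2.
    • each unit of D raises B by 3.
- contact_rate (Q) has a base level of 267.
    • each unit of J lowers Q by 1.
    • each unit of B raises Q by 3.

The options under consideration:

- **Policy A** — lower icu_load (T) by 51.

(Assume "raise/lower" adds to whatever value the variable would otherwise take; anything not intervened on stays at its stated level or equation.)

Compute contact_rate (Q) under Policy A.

Policy A (T − 51):
  T = 149 − 51 = 98
  J = 6
  U = 133 + 2·98 − 3·6 = 311
  D = 280 + 6 + 5·311 = 1841
  B = 53 − 4·98 + 2·6 + 3·1841 = 5196
  Q = 267 − 6 + 3·5196 = 15849

15849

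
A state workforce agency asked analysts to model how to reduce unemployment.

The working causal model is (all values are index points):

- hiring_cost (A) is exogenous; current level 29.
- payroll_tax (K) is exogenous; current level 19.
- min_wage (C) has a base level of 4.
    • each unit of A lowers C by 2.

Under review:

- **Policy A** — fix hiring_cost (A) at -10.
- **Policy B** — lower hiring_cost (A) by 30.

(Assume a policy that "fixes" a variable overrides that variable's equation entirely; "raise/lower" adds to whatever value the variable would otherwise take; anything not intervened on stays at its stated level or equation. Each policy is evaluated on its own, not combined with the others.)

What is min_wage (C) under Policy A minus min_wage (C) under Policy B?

18

Policy A (A := -10):
  A = -10
  C = 4 − 2·(-10) = 24
Policy B (A − 30):
  A = 29 − 30 = -1
  C = 4 − 2·(-1) = 6
C: 24 − 6 = 18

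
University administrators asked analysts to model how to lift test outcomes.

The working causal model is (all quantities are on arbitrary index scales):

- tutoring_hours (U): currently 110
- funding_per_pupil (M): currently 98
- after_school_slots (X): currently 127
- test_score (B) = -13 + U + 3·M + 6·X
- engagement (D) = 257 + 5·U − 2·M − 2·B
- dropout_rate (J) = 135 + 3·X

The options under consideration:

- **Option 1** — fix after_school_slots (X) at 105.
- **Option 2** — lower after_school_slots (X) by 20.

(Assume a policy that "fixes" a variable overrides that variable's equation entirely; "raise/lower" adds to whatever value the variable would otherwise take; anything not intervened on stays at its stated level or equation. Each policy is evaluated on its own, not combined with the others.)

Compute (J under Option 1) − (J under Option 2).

Option 1 (X := 105):
  X = 105
  J = 135 + 3·105 = 450
Option 2 (X − 20):
  X = 127 − 20 = 107
  J = 135 + 3·107 = 456
J: 450 − 456 = -6

-6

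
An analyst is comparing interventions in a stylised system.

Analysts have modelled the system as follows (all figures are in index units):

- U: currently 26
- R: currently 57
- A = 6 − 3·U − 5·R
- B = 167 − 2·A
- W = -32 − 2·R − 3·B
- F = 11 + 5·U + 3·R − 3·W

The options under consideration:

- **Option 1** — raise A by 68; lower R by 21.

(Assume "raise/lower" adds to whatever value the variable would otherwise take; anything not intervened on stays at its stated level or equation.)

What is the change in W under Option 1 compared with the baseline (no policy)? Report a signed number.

1080

Baseline:
  U = 26
  R = 57
  A = 6 − 3·26 − 5·57 = -357
  B = 167 − 2·(-357) = 881
  W = -32 − 2·57 − 3·881 = -2789
Option 1 (A + 68, R − 21):
  U = 26
  R = 57 − 21 = 36
  A = 6 − 3·26 − 5·36 (+68 from intervention) = -184
  B = 167 − 2·(-184) = 535
  W = -32 − 2·36 − 3·535 = -1709
Change in W: -1709 − (-2789) = 1080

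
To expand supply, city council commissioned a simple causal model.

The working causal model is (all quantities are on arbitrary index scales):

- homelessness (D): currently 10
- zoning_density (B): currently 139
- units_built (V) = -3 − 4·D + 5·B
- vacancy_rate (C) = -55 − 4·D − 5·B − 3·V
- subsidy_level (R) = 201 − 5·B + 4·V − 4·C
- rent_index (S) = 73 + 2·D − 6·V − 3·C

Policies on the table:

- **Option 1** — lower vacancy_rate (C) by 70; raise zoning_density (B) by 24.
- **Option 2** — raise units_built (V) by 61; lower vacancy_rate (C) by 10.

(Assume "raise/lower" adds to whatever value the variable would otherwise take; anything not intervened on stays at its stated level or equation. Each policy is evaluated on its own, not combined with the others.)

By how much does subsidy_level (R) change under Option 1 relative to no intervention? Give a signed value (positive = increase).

2560

Baseline:
  D = 10
  B = 139
  V = -3 − 4·10 + 5·139 = 652
  C = -55 − 4·10 − 5·139 − 3·652 = -2746
  R = 201 − 5·139 + 4·652 − 4·(-2746) = 13098
Option 1 (C − 70, B + 24):
  D = 10
  B = 139 + 24 = 163
  V = -3 − 4·10 + 5·163 = 772
  C = -55 − 4·10 − 5·163 − 3·772 (−70 from intervention) = -3296
  R = 201 − 5·163 + 4·772 − 4·(-3296) = 15658
Change in R: 15658 − 13098 = 2560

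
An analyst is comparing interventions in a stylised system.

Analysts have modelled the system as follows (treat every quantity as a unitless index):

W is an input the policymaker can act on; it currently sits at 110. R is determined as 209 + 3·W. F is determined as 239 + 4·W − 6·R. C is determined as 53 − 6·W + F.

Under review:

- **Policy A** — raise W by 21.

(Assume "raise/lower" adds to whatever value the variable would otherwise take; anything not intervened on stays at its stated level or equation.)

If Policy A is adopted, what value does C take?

Policy A (W + 21):
  W = 110 + 21 = 131
  R = 209 + 3·131 = 602
  F = 239 + 4·131 − 6·602 = -2849
  C = 53 − 6·131 + (-2849) = -3582

-3582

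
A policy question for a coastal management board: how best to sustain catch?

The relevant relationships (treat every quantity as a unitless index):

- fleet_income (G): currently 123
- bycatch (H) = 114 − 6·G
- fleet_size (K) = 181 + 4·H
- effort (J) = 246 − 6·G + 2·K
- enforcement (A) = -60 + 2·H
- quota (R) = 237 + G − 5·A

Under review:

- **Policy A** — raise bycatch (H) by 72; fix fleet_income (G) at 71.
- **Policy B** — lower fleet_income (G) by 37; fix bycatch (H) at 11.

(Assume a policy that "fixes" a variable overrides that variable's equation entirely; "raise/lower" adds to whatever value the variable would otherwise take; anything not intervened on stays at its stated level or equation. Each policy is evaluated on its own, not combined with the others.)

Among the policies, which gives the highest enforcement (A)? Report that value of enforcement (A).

-38

Policy A (H + 72, G := 71):
  G = 71
  H = 114 − 6·71 (+72 from intervention) = -240
  A = -60 + 2·(-240) = -540
Policy B (G − 37, H := 11):
  G = 123 − 37 = 86
  H = 11
  A = -60 + 2·11 = -38
Comparing — Policy A: A=-540, Policy B: A=-38. Highest is -38 (Policy B).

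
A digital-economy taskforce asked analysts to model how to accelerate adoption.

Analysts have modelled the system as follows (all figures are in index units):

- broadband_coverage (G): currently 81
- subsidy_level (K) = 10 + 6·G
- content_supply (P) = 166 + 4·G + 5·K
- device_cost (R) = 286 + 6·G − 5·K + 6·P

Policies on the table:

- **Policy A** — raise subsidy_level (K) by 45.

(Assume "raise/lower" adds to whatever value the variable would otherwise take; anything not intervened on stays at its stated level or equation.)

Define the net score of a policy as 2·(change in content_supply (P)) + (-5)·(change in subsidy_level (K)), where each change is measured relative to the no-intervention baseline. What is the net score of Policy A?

225

Baseline:
  G = 81
  K = 10 + 6·81 = 496
  P = 166 + 4·81 + 5·496 = 2970
Policy A (K + 45):
  G = 81
  K = 10 + 6·81 (+45 from intervention) = 541
  P = 166 + 4·81 + 5·541 = 3195
ΔP = 3195 − 2970 = 225; ΔK = 541 − 496 = 45
Score = 2·225 + (-5)·45 = 225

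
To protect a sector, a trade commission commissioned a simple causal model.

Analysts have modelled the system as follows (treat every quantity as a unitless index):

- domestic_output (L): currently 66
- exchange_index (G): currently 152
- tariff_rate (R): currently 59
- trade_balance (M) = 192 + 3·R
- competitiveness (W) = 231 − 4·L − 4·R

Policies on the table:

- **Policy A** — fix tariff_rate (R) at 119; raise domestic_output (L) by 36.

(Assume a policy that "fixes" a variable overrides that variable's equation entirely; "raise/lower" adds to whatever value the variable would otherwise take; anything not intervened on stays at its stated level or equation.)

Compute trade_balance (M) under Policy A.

Policy A (R := 119, L + 36):
  R = 119
  M = 192 + 3·119 = 549

549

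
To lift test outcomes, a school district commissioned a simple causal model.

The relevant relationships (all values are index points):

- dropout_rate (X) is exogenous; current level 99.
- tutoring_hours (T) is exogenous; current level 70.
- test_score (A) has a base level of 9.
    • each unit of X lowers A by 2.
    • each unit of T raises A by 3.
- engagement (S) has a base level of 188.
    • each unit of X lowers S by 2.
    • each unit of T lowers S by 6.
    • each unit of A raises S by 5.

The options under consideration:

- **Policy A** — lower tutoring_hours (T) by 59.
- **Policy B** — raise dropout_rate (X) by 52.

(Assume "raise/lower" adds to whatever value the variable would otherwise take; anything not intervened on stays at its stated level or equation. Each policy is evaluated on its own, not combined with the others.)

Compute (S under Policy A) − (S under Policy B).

Policy A (T − 59):
  X = 99
  T = 70 − 59 = 11
  A = 9 − 2·99 + 3·11 = -156
  S = 188 − 2·99 − 6·11 + 5·(-156) = -856
Policy B (X + 52):
  X = 99 + 52 = 151
  T = 70
  A = 9 − 2·151 + 3·70 = -83
  S = 188 − 2·151 − 6·70 + 5·(-83) = -949
S: -856 − (-949) = 93

93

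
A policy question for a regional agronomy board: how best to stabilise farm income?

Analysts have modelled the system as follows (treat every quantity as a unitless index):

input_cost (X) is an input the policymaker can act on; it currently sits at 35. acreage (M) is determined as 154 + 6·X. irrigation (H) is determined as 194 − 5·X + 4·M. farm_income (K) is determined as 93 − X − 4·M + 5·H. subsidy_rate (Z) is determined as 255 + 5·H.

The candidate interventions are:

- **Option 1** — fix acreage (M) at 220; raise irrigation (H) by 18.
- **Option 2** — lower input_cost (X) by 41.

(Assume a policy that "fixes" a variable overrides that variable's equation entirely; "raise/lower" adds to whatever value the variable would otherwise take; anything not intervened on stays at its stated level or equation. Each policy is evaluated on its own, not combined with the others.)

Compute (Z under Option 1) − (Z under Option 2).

1105

Option 1 (M := 220, H + 18):
  X = 35
  M = 220
  H = 194 − 5·35 + 4·220 (+18 from intervention) = 917
  Z = 255 + 5·917 = 4840
Option 2 (X − 41):
  X = 35 − 41 = -6
  M = 154 + 6·(-6) = 118
  H = 194 − 5·(-6) + 4·118 = 696
  Z = 255 + 5·696 = 3735
Z: 4840 − 3735 = 1105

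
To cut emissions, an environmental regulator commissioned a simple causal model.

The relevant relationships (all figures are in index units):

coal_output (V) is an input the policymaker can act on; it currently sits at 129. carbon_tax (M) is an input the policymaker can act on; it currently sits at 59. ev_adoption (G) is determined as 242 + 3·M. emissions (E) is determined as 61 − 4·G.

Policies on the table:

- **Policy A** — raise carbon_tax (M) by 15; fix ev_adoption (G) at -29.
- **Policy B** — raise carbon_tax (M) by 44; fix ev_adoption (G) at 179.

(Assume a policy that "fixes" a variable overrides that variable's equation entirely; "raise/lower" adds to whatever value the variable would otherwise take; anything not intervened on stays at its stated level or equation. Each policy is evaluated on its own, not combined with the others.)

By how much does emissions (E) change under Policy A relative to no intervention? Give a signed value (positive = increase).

1792

Baseline:
  M = 59
  G = 242 + 3·59 = 419
  E = 61 − 4·419 = -1615
Policy A (M + 15, G := -29):
  M = 59 + 15 = 74
  G = -29
  E = 61 − 4·(-29) = 177
Change in E: 177 − (-1615) = 1792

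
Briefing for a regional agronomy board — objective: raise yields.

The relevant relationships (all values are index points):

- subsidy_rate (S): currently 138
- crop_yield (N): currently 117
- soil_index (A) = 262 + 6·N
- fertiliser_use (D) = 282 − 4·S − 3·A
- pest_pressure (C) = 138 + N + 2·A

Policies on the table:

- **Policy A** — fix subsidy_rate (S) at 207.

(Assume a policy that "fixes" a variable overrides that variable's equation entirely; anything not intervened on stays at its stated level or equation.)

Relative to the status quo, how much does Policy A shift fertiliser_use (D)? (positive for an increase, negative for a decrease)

-276

Baseline:
  S = 138
  N = 117
  A = 262 + 6·117 = 964
  D = 282 − 4·138 − 3·964 = -3162
Policy A (S := 207):
  S = 207
  N = 117
  A = 262 + 6·117 = 964
  D = 282 − 4·207 − 3·964 = -3438
Change in D: -3438 − (-3162) = -276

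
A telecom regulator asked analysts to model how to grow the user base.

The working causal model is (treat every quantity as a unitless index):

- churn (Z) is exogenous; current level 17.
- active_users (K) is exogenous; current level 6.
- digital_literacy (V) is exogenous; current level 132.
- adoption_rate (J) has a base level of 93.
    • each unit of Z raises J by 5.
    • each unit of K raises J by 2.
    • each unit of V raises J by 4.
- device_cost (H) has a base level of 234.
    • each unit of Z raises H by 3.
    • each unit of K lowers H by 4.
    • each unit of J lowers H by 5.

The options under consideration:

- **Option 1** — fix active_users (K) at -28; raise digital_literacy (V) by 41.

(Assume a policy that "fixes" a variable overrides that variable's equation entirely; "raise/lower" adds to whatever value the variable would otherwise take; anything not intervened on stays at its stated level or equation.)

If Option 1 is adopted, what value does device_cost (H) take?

Option 1 (K := -28, V + 41):
  Z = 17
  K = -28
  V = 132 + 41 = 173
  J = 93 + 5·17 + 2·(-28) + 4·173 = 814
  H = 234 + 3·17 − 4·(-28) − 5·814 = -3673

-3673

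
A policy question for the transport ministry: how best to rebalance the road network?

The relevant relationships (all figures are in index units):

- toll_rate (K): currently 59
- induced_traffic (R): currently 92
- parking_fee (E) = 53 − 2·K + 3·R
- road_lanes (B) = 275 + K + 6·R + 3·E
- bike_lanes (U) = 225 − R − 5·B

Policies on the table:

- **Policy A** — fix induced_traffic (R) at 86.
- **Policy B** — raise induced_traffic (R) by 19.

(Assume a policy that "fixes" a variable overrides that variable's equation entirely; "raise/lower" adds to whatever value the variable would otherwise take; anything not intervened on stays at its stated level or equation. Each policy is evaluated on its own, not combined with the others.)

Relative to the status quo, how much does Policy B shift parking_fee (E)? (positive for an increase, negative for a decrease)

57

Baseline:
  K = 59
  R = 92
  E = 53 − 2·59 + 3·92 = 211
Policy B (R + 19):
  K = 59
  R = 92 + 19 = 111
  E = 53 − 2·59 + 3·111 = 268
Change in E: 268 − 211 = 57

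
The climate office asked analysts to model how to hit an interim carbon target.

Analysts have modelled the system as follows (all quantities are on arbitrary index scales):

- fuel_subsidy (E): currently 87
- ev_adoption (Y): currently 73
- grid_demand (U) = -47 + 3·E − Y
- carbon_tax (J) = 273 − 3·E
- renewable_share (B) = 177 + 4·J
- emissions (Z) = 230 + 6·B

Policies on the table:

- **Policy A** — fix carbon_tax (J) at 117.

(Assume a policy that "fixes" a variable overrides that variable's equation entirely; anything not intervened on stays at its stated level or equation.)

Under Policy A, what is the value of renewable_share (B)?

645

Policy A (J := 117):
  E = 87
  J = 117
  B = 177 + 4·117 = 645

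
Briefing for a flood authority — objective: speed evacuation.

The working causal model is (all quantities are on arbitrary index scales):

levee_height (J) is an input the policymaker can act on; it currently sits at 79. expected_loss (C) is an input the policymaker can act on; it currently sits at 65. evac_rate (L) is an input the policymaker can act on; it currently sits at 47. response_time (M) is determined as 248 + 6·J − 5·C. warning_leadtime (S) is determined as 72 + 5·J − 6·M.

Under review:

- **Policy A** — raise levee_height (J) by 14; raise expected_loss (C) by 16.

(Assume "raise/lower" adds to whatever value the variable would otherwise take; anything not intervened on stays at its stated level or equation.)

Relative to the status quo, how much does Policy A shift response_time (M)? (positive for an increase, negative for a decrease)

4

Baseline:
  J = 79
  C = 65
  M = 248 + 6·79 − 5·65 = 397
Policy A (J + 14, C + 16):
  J = 79 + 14 = 93
  C = 65 + 16 = 81
  M = 248 + 6·93 − 5·81 = 401
Change in M: 401 − 397 = 4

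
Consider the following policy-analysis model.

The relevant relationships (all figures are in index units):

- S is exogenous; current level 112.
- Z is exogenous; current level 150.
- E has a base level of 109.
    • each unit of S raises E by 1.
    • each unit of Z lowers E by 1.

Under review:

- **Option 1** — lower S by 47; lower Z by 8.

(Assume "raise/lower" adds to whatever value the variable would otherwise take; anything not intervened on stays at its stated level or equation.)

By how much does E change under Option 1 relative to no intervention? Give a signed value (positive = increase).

-39

Baseline:
  S = 112
  Z = 150
  E = 109 + 112 − 150 = 71
Option 1 (S − 47, Z − 8):
  S = 112 − 47 = 65
  Z = 150 − 8 = 142
  E = 109 + 65 − 142 = 32
Change in E: 32 − 71 = -39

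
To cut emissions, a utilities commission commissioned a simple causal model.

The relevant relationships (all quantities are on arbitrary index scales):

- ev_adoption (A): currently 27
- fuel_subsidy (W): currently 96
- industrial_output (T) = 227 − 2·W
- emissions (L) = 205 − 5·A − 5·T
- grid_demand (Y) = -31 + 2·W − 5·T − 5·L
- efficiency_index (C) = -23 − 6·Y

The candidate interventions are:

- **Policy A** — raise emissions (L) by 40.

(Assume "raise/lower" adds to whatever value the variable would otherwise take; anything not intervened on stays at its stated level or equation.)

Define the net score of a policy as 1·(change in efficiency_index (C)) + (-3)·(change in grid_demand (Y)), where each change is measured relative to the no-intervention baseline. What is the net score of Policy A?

Baseline:
  A = 27
  W = 96
  T = 227 − 2·96 = 35
  L = 205 − 5·27 − 5·35 = -105
  Y = -31 + 2·96 − 5·35 − 5·(-105) = 511
  C = -23 − 6·511 = -3089
Policy A (L + 40):
  A = 27
  W = 96
  T = 227 − 2·96 = 35
  L = 205 − 5·27 − 5·35 (+40 from intervention) = -65
  Y = -31 + 2·96 − 5·35 − 5·(-65) = 311
  C = -23 − 6·311 = -1889
ΔC = -1889 − (-3089) = 1200; ΔY = 311 − 511 = -200
Score = 1·1200 + (-3)·(-200) = 1800

1800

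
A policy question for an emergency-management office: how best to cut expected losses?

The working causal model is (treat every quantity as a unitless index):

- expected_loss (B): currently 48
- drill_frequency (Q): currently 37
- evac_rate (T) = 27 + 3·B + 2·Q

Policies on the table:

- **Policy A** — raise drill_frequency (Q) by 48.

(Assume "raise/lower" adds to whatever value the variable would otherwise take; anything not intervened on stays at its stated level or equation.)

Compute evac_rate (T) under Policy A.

Policy A (Q + 48):
  B = 48
  Q = 37 + 48 = 85
  T = 27 + 3·48 + 2·85 = 341

341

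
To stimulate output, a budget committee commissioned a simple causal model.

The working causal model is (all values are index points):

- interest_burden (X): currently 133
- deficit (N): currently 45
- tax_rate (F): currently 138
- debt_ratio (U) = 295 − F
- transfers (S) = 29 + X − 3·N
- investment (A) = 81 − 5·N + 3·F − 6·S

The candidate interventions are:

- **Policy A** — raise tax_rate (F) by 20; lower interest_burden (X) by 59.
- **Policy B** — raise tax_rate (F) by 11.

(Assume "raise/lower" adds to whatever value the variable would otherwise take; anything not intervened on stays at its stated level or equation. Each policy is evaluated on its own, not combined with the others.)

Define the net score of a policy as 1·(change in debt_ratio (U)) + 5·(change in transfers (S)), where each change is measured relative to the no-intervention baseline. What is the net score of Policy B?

Baseline:
  X = 133
  N = 45
  F = 138
  U = 295 − 138 = 157
  S = 29 + 133 − 3·45 = 27
Policy B (F + 11):
  X = 133
  N = 45
  F = 138 + 11 = 149
  U = 295 − 149 = 146
  S = 29 + 133 − 3·45 = 27
ΔU = 146 − 157 = -11; ΔS = 27 − 27 = 0
Score = 1·(-11) + 5·0 = -11

-11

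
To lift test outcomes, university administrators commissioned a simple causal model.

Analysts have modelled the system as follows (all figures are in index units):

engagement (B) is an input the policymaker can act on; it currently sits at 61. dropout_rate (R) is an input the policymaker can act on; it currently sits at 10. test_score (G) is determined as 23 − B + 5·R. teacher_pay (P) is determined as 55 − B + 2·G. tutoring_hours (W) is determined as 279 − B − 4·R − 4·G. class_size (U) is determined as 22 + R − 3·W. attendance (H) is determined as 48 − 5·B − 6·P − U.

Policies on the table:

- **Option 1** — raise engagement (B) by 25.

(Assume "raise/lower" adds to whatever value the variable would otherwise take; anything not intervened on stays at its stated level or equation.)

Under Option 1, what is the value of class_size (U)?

-583

Option 1 (B + 25):
  B = 61 + 25 = 86
  R = 10
  G = 23 − 86 + 5·10 = -13
  W = 279 − 86 − 4·10 − 4·(-13) = 205
  U = 22 + 10 − 3·205 = -583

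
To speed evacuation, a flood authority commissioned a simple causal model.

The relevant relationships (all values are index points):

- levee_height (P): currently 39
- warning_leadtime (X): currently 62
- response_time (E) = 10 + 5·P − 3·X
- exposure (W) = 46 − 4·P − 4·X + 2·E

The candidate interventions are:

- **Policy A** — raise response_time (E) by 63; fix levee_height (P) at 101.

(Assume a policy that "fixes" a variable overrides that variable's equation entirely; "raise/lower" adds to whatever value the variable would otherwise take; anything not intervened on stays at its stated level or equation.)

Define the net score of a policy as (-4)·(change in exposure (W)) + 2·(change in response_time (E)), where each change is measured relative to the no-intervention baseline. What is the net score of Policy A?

Baseline:
  P = 39
  X = 62
  E = 10 + 5·39 − 3·62 = 19
  W = 46 − 4·39 − 4·62 + 2·19 = -320
Policy A (E + 63, P := 101):
  P = 101
  X = 62
  E = 10 + 5·101 − 3·62 (+63 from intervention) = 392
  W = 46 − 4·101 − 4·62 + 2·392 = 178
ΔW = 178 − (-320) = 498; ΔE = 392 − 19 = 373
Score = (-4)·498 + 2·373 = -1246

-1246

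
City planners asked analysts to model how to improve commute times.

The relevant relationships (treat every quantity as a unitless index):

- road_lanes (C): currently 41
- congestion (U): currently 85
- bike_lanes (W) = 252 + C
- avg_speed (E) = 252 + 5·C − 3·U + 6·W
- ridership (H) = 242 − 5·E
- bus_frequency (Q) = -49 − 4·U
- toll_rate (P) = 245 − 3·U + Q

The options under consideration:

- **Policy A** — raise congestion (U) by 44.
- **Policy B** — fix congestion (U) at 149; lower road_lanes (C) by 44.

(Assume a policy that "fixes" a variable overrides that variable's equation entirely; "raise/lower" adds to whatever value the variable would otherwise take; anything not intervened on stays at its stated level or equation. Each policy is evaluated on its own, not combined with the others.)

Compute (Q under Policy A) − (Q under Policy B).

Policy A (U + 44):
  U = 85 + 44 = 129
  Q = -49 − 4·129 = -565
Policy B (U := 149, C − 44):
  U = 149
  Q = -49 − 4·149 = -645
Q: -565 − (-645) = 80

80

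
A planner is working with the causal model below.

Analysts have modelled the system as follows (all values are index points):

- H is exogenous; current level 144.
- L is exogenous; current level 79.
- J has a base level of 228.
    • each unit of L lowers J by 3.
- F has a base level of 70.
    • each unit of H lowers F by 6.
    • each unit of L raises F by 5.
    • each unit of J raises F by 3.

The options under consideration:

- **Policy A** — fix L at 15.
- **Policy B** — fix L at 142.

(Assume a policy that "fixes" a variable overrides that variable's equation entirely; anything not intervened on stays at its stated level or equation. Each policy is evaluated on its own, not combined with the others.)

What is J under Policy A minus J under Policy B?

381

Policy A (L := 15):
  L = 15
  J = 228 − 3·15 = 183
Policy B (L := 142):
  L = 142
  J = 228 − 3·142 = -198
J: 183 − (-198) = 381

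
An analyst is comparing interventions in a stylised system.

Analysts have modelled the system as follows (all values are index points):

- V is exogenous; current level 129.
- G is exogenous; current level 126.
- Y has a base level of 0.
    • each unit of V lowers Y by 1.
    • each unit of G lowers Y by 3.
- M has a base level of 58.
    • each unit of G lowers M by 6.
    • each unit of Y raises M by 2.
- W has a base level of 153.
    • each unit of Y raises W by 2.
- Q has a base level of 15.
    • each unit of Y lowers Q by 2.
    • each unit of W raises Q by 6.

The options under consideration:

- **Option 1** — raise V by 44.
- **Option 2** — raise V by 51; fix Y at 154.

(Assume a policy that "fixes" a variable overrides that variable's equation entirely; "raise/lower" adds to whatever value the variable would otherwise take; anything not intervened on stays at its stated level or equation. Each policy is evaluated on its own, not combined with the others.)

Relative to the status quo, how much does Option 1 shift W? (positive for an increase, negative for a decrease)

-88

Baseline:
  V = 129
  G = 126
  Y = 0 − 129 − 3·126 = -507
  W = 153 + 2·(-507) = -861
Option 1 (V + 44):
  V = 129 + 44 = 173
  G = 126
  Y = 0 − 173 − 3·126 = -551
  W = 153 + 2·(-551) = -949
Change in W: -949 − (-861) = -88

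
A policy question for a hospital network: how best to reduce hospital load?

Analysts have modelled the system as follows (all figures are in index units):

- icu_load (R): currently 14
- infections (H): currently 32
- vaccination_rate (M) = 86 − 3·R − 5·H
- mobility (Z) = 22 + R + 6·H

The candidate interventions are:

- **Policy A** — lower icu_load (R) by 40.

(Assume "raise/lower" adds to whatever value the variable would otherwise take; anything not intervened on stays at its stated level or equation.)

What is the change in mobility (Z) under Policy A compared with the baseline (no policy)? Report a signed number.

-40

Baseline:
  R = 14
  H = 32
  Z = 22 + 14 + 6·32 = 228
Policy A (R − 40):
  R = 14 − 40 = -26
  H = 32
  Z = 22 + (-26) + 6·32 = 188
Change in Z: 188 − 228 = -40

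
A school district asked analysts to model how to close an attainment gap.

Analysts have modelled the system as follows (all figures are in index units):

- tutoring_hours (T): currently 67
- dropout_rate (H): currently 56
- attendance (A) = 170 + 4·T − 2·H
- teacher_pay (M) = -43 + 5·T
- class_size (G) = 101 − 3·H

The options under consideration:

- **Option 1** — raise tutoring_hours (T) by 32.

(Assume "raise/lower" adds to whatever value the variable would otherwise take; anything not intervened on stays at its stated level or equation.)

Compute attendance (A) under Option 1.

454

Option 1 (T + 32):
  T = 67 + 32 = 99
  H = 56
  A = 170 + 4·99 − 2·56 = 454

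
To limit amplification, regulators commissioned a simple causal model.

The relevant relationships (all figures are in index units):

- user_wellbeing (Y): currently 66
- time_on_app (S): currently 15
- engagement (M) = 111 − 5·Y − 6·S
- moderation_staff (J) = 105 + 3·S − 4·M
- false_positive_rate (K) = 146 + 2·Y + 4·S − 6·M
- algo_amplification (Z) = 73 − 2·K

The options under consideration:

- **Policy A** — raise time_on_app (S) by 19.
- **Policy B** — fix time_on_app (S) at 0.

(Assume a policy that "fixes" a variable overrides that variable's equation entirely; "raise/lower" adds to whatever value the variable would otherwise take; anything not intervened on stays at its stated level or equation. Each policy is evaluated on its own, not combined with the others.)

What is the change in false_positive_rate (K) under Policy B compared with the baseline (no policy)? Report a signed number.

Baseline:
  Y = 66
  S = 15
  M = 111 − 5·66 − 6·15 = -309
  K = 146 + 2·66 + 4·15 − 6·(-309) = 2192
Policy B (S := 0):
  Y = 66
  S = 0
  M = 111 − 5·66 − 6·0 = -219
  K = 146 + 2·66 + 4·0 − 6·(-219) = 1592
Change in K: 1592 − 2192 = -600

-600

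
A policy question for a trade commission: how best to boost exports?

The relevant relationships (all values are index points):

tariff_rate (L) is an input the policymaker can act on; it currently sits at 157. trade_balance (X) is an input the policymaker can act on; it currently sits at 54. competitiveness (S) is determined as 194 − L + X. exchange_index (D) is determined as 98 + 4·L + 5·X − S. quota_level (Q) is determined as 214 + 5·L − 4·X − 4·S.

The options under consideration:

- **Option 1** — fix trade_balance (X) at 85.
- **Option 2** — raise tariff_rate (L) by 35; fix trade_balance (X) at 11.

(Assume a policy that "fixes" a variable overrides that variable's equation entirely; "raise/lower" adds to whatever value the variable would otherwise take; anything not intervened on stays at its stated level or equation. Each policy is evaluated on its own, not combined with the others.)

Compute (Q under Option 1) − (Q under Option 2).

Option 1 (X := 85):
  L = 157
  X = 85
  S = 194 − 157 + 85 = 122
  Q = 214 + 5·157 − 4·85 − 4·122 = 171
Option 2 (L + 35, X := 11):
  L = 157 + 35 = 192
  X = 11
  S = 194 − 192 + 11 = 13
  Q = 214 + 5·192 − 4·11 − 4·13 = 1078
Q: 171 − 1078 = -907

-907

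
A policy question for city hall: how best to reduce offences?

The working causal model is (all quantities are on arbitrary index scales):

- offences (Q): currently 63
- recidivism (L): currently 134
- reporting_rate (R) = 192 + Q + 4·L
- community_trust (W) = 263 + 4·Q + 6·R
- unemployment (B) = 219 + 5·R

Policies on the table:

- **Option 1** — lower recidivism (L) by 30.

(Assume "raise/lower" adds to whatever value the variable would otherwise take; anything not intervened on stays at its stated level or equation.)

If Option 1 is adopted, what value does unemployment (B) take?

Option 1 (L − 30):
  Q = 63
  L = 134 − 30 = 104
  R = 192 + 63 + 4·104 = 671
  B = 219 + 5·671 = 3574

3574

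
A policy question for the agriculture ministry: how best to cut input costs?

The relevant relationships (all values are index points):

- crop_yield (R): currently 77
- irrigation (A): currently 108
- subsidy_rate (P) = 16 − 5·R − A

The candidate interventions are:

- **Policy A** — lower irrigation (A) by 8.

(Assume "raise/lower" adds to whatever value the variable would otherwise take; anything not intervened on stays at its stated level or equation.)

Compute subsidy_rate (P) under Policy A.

Policy A (A − 8):
  R = 77
  A = 108 − 8 = 100
  P = 16 − 5·77 − 100 = -469

-469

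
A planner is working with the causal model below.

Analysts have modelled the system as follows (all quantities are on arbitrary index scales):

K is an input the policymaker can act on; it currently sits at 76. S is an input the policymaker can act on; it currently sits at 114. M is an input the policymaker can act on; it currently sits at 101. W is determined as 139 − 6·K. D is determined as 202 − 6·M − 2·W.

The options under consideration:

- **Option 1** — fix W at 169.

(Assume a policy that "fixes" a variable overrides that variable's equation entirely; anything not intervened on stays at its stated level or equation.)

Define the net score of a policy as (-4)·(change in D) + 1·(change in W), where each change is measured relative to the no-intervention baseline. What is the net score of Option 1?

Baseline:
  K = 76
  M = 101
  W = 139 − 6·76 = -317
  D = 202 − 6·101 − 2·(-317) = 230
Option 1 (W := 169):
  K = 76
  M = 101
  W = 169
  D = 202 − 6·101 − 2·169 = -742
ΔD = -742 − 230 = -972; ΔW = 169 − (-317) = 486
Score = (-4)·(-972) + 1·486 = 4374

4374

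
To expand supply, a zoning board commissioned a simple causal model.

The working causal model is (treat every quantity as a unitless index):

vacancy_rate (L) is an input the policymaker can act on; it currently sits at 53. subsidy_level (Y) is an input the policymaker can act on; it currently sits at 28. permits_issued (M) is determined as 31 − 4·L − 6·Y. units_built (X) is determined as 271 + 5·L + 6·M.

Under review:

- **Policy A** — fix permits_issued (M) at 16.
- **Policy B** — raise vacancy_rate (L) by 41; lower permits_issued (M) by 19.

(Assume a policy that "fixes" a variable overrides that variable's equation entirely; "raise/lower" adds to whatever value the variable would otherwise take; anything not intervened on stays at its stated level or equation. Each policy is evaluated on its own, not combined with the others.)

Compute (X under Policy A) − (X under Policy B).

3083

Policy A (M := 16):
  L = 53
  Y = 28
  M = 16
  X = 271 + 5·53 + 6·16 = 632
Policy B (L + 41, M − 19):
  L = 53 + 41 = 94
  Y = 28
  M = 31 − 4·94 − 6·28 (−19 from intervention) = -532
  X = 271 + 5·94 + 6·(-532) = -2451
X: 632 − (-2451) = 3083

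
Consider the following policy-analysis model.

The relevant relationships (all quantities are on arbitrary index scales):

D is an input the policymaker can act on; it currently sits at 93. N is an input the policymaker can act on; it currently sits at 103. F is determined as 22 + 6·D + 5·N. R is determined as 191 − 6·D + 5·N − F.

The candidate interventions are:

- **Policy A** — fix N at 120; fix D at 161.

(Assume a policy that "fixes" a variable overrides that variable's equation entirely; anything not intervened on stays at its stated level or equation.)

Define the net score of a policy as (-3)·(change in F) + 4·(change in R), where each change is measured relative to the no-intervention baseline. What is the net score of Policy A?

Baseline:
  D = 93
  N = 103
  F = 22 + 6·93 + 5·103 = 1095
  R = 191 − 6·93 + 5·103 − 1095 = -947
Policy A (N := 120, D := 161):
  D = 161
  N = 120
  F = 22 + 6·161 + 5·120 = 1588
  R = 191 − 6·161 + 5·120 − 1588 = -1763
ΔF = 1588 − 1095 = 493; ΔR = -1763 − (-947) = -816
Score = (-3)·493 + 4·(-816) = -4743

-4743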